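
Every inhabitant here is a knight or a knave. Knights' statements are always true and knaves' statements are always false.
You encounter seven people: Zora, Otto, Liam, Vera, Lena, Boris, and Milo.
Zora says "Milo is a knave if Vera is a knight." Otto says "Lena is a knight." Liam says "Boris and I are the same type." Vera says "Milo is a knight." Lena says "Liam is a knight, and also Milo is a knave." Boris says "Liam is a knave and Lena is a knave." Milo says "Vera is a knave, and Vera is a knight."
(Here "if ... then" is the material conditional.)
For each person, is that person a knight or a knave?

Zora is a knight, Otto is a knave, Liam is a knave, Vera is a knave, Lena is a knave, Boris is a knight, and Milo is a knave.

As a knight, Zora's statement "Milo is a knave if Vera is a knight" should be true; it is.
Otto (knave): "Lena is a knight" — False. ✓
Since Liam is a knave, "Boris and I are the same type" needs to be False, which holds.
Since Vera is a knave, "Milo is a knight" needs to be False, which holds.
Lena (knave): "Liam is a knight, and also Milo is a knave" — False. ✓
Boris is a knight, and the claim "Liam is a knave and Lena is a knave" is indeed true.
Milo is a knave, so "Vera is a knave, and Vera is a knight" must be False — and it is.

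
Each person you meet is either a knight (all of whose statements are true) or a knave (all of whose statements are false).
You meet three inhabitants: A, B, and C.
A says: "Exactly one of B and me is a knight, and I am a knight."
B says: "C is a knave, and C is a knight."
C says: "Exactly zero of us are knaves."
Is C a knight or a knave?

Consistent assignments: {A=knight, B=knave, C=knave}; {A=knave, B=knave, C=knave}
In every consistent assignment, C is a knave.

C is a knave.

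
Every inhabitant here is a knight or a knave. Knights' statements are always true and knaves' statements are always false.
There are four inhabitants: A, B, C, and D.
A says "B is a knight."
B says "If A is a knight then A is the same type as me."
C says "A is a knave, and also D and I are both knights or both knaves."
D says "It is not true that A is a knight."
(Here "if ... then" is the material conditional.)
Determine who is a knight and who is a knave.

As a knight, A's statement "B is a knight" should be True; it is.
B is a knight, so "if A is a knight then A is the same type as me" must be True — and it is.
As a knave, C's statement "A is a knave, and also D and I are both knights or both knaves" should be false; it is.
D (knave): "it is not true that A is a knight" — false. ✓

Knights: A and B. Knaves: C and D.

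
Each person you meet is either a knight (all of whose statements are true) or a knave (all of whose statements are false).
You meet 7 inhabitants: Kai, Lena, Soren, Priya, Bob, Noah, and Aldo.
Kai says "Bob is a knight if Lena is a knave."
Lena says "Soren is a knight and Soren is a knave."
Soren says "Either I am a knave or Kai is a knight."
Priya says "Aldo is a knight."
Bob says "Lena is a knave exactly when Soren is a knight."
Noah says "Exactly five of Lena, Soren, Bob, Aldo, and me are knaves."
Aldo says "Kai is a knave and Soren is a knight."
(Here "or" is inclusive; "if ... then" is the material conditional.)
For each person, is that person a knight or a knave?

Kai is a knight, Lena is a knave, Soren is a knight, Priya is a knave, Bob is a knight, Noah is a knave, and Aldo is a knave.

Kai is a knight, so "Bob is a knight if Lena is a knave" must be true — and it is.
As a knave, Lena's statement "Soren is a knight and Soren is a knave" should be False; it is.
Soren is a knight, and the claim "either I am a knave or Kai is a knight" is indeed true.
Priya is a knave, so "Aldo is a knight" must be False — and it is.
Bob (knight): "Lena is a knave exactly when Soren is a knight" — true. ✓
Since Noah is a knave, "exactly five of Lena, Soren, Bob, Aldo, and me are knaves" needs to be False, which holds.
Aldo is a knave, so "Kai is a knave and Soren is a knight" must be False — and it is.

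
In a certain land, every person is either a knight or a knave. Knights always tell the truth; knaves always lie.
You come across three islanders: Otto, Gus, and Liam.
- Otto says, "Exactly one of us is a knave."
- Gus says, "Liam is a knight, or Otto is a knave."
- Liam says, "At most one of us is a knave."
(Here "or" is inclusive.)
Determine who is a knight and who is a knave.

Otto is a knave, Gus is a knight, and Liam is a knave.

Suppose Otto is a knight. Then Otto's statement "exactly one of us is a knave" would have to be true. Checking the 4 ways to assign the others, none is consistent with every speaker.
(For instance, with Gus=knight, Liam=knave, Gus's claim "Liam is a knight, or Otto is a knave" comes out false where it would need to be true.)
So Otto must be a knave, making "exactly one of us is a knave" false. Taking Otto=knave, Gus=knight, Liam=knave, each remaining statement checks out:
  Gus (knight): "Liam is a knight, or Otto is a knave" — true. ✓
  Liam (knave): "at most one of us is a knave" — false. ✓
This is the unique consistent assignment.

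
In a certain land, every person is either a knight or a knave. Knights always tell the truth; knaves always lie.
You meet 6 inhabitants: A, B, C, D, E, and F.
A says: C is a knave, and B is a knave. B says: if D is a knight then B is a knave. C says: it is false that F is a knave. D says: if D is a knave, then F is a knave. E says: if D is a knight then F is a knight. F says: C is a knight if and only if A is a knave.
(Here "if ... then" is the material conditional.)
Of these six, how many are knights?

4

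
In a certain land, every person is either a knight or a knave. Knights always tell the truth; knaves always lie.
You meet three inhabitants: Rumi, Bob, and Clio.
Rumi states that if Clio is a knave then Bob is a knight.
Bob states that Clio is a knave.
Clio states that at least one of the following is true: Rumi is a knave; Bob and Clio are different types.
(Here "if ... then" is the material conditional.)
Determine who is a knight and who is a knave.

Rumi is a knight, so "if Clio is a knave then Bob is a knight" must be true — and it is.
Bob is a knave, so "Clio is a knave" must be False — and it is.
Since Clio is a knight, "at least one of the following is true: Rumi is a knave; Bob and Clio are different types" needs to be true, which holds.

Rumi is a knight, Bob is a knave, and Clio is a knight.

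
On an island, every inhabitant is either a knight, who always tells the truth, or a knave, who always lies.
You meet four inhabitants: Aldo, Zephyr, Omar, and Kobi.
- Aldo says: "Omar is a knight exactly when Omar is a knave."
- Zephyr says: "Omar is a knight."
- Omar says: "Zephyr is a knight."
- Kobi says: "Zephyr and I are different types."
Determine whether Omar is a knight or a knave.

Consistent assignments: {Aldo=knave, Zephyr=knave, Omar=knave, Kobi=knight}; {Aldo=knave, Zephyr=knave, Omar=knave, Kobi=knave}
In every consistent assignment, Omar is a knave.

Omar is a knave.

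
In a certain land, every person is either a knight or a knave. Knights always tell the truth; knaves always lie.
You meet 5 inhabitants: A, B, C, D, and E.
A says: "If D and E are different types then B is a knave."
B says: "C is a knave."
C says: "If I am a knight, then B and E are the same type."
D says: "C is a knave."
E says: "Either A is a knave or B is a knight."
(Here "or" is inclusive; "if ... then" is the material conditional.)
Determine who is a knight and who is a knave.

Knights: A and C. Knaves: B, D, and E.

Suppose A is a knave. Then A's statement "if D and E are different types then B is a knave" would have to be false. Checking the 16 ways to assign the others, none is consistent with every speaker.
(For instance, with B=knave, C=knight, D=knave, E=knave, A's claim "if D and E are different types then B is a knave" comes out true where it would need to be false.)
So A must be a knight, making "if D and E are different types then B is a knave" true. Taking A=knight, B=knave, C=knight, D=knave, E=knave, each remaining statement checks out:
  B (knave): "C is a knave" — false. ✓
  C (knight): "if I am a knight, then B and E are the same type" — true. ✓
  D (knave): "C is a knave" — false. ✓
  E (knave): "either A is a knave or B is a knight" — false. ✓
This is the unique consistent assignment.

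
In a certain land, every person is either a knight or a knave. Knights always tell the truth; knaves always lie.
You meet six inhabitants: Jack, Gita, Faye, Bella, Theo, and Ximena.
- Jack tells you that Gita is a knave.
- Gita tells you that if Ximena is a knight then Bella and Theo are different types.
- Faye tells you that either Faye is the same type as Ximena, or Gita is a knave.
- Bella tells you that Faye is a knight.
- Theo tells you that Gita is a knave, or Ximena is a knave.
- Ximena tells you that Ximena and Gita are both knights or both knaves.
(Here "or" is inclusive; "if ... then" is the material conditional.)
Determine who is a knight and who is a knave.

Jack is a knave, Gita is a knight, Faye is a knight, Bella is a knight, Theo is a knave, and Ximena is a knight.

Since Jack is a knave, "Gita is a knave" needs to be False, which holds.
Gita is a knight, and the claim "if Ximena is a knight then Bella and Theo are different types" is indeed True.
Faye is a knight, and the claim "either Faye is the same type as Ximena, or Gita is a knave" is indeed True.
Bella is a knight, and the claim "Faye is a knight" is indeed True.
Theo is a knave, and the claim "Gita is a knave, or Ximena is a knave" is indeed False.
Since Ximena is a knight, "Ximena and Gita are both knights or both knaves" needs to be True, which holds.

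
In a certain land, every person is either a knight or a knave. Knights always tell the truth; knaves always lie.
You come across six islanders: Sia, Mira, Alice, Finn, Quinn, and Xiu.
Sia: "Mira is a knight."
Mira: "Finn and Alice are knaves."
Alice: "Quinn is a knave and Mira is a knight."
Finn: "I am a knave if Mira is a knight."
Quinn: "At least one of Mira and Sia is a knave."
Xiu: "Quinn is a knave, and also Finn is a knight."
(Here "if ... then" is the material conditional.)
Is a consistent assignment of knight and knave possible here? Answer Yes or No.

Yes

One consistent assignment: Sia=knave, Mira=knave, Alice=knave, Finn=knight, Quinn=knight, Xiu=knave.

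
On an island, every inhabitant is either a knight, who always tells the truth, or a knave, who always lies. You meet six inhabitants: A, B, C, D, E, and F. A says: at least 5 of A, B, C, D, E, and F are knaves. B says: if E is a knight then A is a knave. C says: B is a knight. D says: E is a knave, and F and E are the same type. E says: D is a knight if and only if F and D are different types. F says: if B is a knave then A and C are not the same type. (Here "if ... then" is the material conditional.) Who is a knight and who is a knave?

A is a knave, so "at least 5 of A, B, C, D, E, and F are knaves" must be false — and it is.
B is a knight; "if E is a knight then A is a knave" is True, as required.
C is a knight, so "B is a knight" must be True — and it is.
D (knave): "E is a knave, and F and E are the same type" — false. ✓
E is a knave, and the claim "D is a knight if and only if F and D are different types" is indeed false.
F is a knight; "if B is a knave then A and C are not the same type" is True, as required.

A is a knave, B is a knight, C is a knight, D is a knave, E is a knave, and F is a knight.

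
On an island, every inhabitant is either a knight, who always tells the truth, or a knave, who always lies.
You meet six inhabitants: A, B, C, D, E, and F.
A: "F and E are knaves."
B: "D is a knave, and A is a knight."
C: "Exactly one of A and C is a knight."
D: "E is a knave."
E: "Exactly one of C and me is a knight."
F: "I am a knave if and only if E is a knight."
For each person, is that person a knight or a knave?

A is a knave, B is a knave, C is a knave, D is a knight, E is a knave, and F is a knight.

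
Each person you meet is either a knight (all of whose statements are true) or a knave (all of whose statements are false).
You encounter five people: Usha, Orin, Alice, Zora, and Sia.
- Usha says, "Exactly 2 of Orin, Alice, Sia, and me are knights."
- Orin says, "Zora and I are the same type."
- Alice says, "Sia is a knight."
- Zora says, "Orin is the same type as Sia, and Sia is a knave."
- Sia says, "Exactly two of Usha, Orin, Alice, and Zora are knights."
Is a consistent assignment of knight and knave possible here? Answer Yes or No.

One consistent assignment: Usha=knave, Orin=knave, Alice=knave, Zora=knight, Sia=knave.

Yes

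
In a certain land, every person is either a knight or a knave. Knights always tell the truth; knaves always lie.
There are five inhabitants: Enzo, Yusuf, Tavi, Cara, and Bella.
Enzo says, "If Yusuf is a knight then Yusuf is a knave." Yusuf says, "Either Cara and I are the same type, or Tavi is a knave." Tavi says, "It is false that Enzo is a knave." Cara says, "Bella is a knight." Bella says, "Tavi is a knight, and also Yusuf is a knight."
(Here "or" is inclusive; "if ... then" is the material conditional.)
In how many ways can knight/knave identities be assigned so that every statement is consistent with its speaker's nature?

1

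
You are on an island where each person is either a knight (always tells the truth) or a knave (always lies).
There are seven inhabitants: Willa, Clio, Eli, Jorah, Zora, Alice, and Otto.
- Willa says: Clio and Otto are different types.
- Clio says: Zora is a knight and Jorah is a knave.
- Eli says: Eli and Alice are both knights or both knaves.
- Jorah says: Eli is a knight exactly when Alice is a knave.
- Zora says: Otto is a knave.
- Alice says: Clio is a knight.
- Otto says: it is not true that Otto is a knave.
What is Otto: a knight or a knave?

Otto is a knave.

Consistent assignments: {Willa=knight, Clio=knight, Eli=knight, Jorah=knave, Zora=knight, Alice=knight, Otto=knave}
In every consistent assignment, Otto is a knave.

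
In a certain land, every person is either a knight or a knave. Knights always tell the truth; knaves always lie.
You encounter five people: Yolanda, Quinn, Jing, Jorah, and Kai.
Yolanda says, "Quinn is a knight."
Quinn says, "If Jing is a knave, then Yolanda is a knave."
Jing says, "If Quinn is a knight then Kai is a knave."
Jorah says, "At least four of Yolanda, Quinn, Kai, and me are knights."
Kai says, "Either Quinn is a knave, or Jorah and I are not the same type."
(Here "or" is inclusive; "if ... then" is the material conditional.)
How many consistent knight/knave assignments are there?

1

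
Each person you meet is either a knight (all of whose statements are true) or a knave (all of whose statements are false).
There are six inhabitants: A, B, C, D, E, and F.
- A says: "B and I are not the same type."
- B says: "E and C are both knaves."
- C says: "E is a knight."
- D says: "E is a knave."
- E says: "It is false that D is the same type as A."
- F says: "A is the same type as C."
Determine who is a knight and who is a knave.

Knights: A, C, E, and F. Knaves: B and D.

A (knight): "B and I are not the same type" — true. ✓
B is a knave; "E and C are both knaves" is False, as required.
C (knight): "E is a knight" — true. ✓
D is a knave, so "E is a knave" must be False — and it is.
Since E is a knight, "it is false that D is the same type as A" needs to be true, which holds.
As a knight, F's statement "A is the same type as C" should be true; it is.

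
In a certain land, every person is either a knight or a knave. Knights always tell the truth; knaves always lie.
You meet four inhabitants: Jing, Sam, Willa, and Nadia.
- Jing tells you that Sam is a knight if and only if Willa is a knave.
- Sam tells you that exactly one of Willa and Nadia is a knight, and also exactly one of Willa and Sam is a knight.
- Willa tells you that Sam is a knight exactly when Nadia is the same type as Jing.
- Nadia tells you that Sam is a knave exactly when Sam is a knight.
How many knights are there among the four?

0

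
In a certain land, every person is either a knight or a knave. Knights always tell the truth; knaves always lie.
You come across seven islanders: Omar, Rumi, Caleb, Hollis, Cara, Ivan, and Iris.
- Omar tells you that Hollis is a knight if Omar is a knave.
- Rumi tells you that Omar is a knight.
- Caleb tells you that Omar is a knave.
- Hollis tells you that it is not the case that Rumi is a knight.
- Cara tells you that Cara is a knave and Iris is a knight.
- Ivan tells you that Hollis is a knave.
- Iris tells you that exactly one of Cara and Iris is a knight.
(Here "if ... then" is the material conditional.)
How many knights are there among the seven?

The unique consistent assignment is Omar=knight, Rumi=knight, Caleb=knave, Hollis=knave, Cara=knave, Ivan=knight, Iris=knave.
That has 3 knights.

3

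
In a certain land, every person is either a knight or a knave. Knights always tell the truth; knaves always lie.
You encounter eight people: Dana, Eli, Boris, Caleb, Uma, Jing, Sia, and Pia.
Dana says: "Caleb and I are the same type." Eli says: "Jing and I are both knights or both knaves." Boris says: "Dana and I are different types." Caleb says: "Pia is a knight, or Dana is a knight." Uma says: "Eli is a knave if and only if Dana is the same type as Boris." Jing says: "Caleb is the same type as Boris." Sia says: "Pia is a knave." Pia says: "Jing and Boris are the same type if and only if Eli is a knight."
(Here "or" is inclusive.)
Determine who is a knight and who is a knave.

Dana is a knave, Eli is a knight, Boris is a knight, Caleb is a knight, Uma is a knight, Jing is a knight, Sia is a knave, and Pia is a knight.

Dana (knave): "Caleb and I are the same type" — False. ✓
Eli is a knight, so "Jing and I are both knights or both knaves" must be true — and it is.
Boris is a knight, and the claim "Dana and I are different types" is indeed true.
Since Caleb is a knight, "Pia is a knight, or Dana is a knight" needs to be true, which holds.
Uma is a knight, and the claim "Eli is a knave if and only if Dana is the same type as Boris" is indeed true.
Jing (knight): "Caleb is the same type as Boris" — true. ✓
Sia is a knave, and the claim "Pia is a knave" is indeed False.
Since Pia is a knight, "Jing and Boris are the same type if and only if Eli is a knight" needs to be true, which holds.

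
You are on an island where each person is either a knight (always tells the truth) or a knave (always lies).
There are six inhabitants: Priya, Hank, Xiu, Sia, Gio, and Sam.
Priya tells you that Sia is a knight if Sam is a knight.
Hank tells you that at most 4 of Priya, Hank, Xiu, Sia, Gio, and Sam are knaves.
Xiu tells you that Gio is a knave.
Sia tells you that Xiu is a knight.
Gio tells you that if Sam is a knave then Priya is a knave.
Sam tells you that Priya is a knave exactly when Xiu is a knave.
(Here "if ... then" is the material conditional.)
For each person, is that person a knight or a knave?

Since Priya is a knave, "Sia is a knight if Sam is a knight" needs to be false, which holds.
Hank is a knight, so "at most 4 of Priya, Hank, Xiu, Sia, Gio, and Sam are knaves" must be True — and it is.
Since Xiu is a knave, "Gio is a knave" needs to be false, which holds.
Sia (knave): "Xiu is a knight" — false. ✓
Gio (knight): "if Sam is a knave then Priya is a knave" — True. ✓
As a knight, Sam's statement "Priya is a knave exactly when Xiu is a knave" should be True; it is.

Priya is a knave, Hank is a knight, Xiu is a knave, Sia is a knave, Gio is a knight, and Sam is a knight.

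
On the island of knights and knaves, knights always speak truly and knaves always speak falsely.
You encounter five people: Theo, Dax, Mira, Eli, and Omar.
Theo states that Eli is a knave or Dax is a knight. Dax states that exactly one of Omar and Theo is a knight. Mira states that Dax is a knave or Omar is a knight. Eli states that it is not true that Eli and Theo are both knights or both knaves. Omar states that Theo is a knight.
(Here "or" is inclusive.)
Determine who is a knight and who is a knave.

Theo (knave): "Eli is a knave or Dax is a knight" — False. ✓
Dax (knave): "exactly one of Omar and Theo is a knight" — False. ✓
Mira (knight): "Dax is a knave or Omar is a knight" — True. ✓
Eli is a knight; "it is not true that Eli and Theo are both knights or both knaves" is True, as required.
Since Omar is a knave, "Theo is a knight" needs to be False, which holds.

Theo is a knave, Dax is a knave, Mira is a knight, Eli is a knight, and Omar is a knave.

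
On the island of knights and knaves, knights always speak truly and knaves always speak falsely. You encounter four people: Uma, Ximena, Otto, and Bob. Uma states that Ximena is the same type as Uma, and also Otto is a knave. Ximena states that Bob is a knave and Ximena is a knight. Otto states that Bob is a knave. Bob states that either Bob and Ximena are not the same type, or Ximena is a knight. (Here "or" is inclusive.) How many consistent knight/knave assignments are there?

1

Consistent assignments:
  Uma=knave, Ximena=knave, Otto=knight, Bob=knave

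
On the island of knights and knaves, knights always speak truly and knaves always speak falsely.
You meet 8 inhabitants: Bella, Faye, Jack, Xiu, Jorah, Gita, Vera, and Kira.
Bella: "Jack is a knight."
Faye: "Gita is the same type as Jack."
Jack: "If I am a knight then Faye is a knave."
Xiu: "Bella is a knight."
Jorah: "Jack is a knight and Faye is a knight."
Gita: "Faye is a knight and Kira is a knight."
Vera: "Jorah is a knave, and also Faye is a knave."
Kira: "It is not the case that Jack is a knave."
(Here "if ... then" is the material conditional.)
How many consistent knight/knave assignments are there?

1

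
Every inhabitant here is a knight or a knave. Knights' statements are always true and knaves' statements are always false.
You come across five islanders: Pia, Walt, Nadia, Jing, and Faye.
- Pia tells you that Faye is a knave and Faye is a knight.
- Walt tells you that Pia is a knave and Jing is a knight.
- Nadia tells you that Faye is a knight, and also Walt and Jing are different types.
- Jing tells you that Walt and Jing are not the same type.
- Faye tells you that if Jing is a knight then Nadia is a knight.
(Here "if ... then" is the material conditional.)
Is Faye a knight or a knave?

Faye is a knight.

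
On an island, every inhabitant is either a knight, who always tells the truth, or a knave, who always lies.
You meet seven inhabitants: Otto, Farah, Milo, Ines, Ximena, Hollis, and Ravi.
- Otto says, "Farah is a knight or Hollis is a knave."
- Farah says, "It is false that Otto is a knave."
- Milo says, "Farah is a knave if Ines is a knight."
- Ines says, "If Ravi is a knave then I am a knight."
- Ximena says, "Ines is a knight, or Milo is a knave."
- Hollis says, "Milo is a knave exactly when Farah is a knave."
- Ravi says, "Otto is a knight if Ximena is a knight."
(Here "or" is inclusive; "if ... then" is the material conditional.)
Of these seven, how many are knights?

The unique consistent assignment is Otto=knight, Farah=knight, Milo=knave, Ines=knight, Ximena=knight, Hollis=knave, Ravi=knight.
That has 5 knights.

5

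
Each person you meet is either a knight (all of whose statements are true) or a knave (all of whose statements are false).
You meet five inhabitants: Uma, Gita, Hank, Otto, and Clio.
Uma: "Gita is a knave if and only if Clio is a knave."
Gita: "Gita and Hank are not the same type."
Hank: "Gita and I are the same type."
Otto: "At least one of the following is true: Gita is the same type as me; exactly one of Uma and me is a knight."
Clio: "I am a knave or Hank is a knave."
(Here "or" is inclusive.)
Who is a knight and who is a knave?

Knights: Uma, Gita, Otto, and Clio. Knaves: Hank.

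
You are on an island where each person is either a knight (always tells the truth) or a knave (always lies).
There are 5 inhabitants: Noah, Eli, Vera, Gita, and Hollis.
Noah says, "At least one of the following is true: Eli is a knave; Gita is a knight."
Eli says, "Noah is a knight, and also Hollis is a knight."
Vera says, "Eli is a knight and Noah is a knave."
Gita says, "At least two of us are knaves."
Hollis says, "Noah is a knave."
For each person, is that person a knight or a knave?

Noah (knight): "at least one of the following is true: Eli is a knave; Gita is a knight" — true. ✓
Eli is a knave; "Noah is a knight, and also Hollis is a knight" is False, as required.
Vera (knave): "Eli is a knight and Noah is a knave" — False. ✓
Gita is a knight, so "at least two of us are knaves" must be true — and it is.
Hollis is a knave; "Noah is a knave" is False, as required.

Noah is a knight, Eli is a knave, Vera is a knave, Gita is a knight, and Hollis is a knave.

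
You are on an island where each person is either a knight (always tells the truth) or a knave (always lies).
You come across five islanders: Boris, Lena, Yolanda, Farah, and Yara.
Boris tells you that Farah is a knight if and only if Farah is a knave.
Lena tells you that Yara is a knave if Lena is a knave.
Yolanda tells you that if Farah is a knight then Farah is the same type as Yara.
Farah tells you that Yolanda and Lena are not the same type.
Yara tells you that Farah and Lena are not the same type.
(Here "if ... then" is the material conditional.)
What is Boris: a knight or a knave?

Boris is a knave.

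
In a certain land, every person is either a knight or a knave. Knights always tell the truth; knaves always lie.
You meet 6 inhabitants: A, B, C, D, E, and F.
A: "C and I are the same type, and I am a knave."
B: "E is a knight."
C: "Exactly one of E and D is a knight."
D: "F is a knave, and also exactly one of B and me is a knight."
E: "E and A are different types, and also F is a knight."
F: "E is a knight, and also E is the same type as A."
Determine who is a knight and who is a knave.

A (knave): "C and I are the same type, and I am a knave" — false. ✓
Since B is a knave, "E is a knight" needs to be false, which holds.
C is a knight, and the claim "exactly one of E and D is a knight" is indeed True.
D (knight): "F is a knave, and also exactly one of B and me is a knight" — True. ✓
E (knave): "E and A are different types, and also F is a knight" — false. ✓
F is a knave, and the claim "E is a knight, and also E is the same type as A" is indeed false.

A is a knave, B is a knave, C is a knight, D is a knight, E is a knave, and F is a knave.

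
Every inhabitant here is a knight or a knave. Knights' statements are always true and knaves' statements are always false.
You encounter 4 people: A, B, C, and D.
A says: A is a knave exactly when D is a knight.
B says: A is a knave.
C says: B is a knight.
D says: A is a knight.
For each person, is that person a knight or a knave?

A is a knave; "A is a knave exactly when D is a knight" is false, as required.
As a knight, B's statement "A is a knave" should be true; it is.
As a knight, C's statement "B is a knight" should be true; it is.
D is a knave, so "A is a knight" must be false — and it is.

Knights: B and C. Knaves: A and D.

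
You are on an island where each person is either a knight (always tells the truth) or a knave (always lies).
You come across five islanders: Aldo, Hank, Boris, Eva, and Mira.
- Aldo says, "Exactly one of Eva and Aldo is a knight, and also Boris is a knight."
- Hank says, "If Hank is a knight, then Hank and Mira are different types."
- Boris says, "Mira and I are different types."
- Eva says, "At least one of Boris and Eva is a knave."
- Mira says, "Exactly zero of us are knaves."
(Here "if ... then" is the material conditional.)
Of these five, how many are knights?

2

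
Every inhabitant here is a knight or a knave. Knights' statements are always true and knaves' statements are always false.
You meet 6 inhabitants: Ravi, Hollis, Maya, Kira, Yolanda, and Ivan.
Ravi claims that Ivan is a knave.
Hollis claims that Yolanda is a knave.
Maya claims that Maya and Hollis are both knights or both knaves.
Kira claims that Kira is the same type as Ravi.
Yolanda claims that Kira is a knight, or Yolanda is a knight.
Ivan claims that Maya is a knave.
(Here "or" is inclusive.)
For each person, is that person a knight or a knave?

Ravi is a knight, Hollis is a knight, Maya is a knight, Kira is a knave, Yolanda is a knave, and Ivan is a knave.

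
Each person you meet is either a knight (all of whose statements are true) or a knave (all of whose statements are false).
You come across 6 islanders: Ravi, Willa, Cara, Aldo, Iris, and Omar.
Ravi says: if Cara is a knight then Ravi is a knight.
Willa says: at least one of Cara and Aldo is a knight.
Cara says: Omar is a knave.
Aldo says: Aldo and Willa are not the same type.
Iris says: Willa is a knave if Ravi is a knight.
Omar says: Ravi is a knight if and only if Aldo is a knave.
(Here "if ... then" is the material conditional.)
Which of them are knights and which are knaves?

Knights: Ravi, Iris, and Omar. Knaves: Willa, Cara, and Aldo.

Ravi (knight): "if Cara is a knight then Ravi is a knight" — true. ✓
Willa (knave): "at least one of Cara and Aldo is a knight" — false. ✓
Cara is a knave, so "Omar is a knave" must be false — and it is.
Aldo is a knave; "Aldo and Willa are not the same type" is false, as required.
Iris is a knight; "Willa is a knave if Ravi is a knight" is true, as required.
Since Omar is a knight, "Ravi is a knight if and only if Aldo is a knave" needs to be true, which holds.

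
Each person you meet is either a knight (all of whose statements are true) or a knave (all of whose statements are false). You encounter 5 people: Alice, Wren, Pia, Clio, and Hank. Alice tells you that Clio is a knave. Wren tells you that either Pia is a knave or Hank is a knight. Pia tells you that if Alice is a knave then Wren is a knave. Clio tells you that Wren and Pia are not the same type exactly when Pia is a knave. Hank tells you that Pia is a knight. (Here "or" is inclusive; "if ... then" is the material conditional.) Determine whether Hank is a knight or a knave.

Hank is a knave.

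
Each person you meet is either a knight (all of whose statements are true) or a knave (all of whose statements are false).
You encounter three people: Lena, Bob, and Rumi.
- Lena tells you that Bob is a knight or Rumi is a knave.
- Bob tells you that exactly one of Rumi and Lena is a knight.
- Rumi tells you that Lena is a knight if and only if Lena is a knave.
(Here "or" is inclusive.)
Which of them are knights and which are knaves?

Since Lena is a knight, "Bob is a knight or Rumi is a knave" needs to be True, which holds.
Bob is a knight; "exactly one of Rumi and Lena is a knight" is True, as required.
Rumi is a knave; "Lena is a knight if and only if Lena is a knave" is False, as required.

Knights: Lena and Bob. Knaves: Rumi.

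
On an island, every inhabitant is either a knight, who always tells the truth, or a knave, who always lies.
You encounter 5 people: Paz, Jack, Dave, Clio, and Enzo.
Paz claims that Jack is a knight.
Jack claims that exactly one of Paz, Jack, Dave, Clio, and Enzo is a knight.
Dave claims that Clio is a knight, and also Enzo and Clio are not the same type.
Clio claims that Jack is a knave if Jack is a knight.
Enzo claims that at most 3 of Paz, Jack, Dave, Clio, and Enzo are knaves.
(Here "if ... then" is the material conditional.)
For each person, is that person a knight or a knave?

As a knave, Paz's statement "Jack is a knight" should be False; it is.
Jack (knave): "exactly one of Paz, Jack, Dave, Clio, and Enzo is a knight" — False. ✓
As a knave, Dave's statement "Clio is a knight, and also Enzo and Clio are not the same type" should be False; it is.
Clio (knight): "Jack is a knave if Jack is a knight" — true. ✓
Enzo (knight): "at most 3 of Paz, Jack, Dave, Clio, and Enzo are knaves" — true. ✓

Paz is a knave, Jack is a knave, Dave is a knave, Clio is a knight, and Enzo is a knight.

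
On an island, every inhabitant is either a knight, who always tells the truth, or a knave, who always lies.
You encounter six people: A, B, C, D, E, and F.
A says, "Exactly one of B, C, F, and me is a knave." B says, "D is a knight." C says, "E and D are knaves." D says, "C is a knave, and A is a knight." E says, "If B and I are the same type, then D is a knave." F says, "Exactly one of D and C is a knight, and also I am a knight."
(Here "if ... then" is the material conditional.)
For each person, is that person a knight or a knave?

A is a knave, B is a knave, C is a knave, D is a knave, E is a knight, and F is a knave.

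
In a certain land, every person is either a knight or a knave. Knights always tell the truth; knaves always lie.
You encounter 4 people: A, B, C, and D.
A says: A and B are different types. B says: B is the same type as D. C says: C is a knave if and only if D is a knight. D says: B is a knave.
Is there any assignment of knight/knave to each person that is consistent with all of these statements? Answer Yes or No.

No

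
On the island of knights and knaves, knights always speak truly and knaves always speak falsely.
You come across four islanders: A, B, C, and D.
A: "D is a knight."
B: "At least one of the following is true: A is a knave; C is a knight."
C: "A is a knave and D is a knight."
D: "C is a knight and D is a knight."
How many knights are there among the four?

1

The unique consistent assignment is A=knave, B=knight, C=knave, D=knave.
That has 1 knight.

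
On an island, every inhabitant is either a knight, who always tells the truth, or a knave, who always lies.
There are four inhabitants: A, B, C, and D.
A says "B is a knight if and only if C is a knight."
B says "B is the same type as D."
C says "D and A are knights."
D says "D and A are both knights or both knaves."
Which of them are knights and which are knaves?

A is a knight; "B is a knight if and only if C is a knight" is True, as required.
B (knight): "B is the same type as D" — True. ✓
C (knight): "D and A are knights" — True. ✓
D is a knight; "D and A are both knights or both knaves" is True, as required.

A is a knight, B is a knight, C is a knight, and D is a knight.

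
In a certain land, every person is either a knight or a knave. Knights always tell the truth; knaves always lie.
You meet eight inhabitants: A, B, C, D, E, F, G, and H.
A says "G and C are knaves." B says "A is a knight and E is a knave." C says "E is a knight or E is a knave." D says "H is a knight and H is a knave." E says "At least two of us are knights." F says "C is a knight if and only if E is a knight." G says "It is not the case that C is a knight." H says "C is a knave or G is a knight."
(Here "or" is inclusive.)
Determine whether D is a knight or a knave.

D is a knave.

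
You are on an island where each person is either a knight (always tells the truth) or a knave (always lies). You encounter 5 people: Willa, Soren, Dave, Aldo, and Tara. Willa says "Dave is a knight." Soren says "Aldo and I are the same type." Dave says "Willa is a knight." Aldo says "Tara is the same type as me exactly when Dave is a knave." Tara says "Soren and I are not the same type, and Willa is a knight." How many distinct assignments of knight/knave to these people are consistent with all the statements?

Consistent assignments:
  Willa=knight, Soren=knave, Dave=knight, Aldo=knight, Tara=knave

1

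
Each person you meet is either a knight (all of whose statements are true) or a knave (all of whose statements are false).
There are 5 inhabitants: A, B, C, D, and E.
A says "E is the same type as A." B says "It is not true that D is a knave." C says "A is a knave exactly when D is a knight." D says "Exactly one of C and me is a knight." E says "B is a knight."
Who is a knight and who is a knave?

A is a knight, B is a knight, C is a knave, D is a knight, and E is a knight.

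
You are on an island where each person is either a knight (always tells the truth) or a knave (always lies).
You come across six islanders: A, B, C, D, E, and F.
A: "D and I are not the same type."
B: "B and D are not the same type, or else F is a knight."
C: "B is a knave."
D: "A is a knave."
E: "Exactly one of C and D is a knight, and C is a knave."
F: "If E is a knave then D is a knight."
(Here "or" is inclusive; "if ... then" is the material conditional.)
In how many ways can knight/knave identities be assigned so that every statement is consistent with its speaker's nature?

Consistent assignments:
  A=knight, B=knight, C=knave, D=knave, E=knave, F=knave
  A=knight, B=knave, C=knight, D=knave, E=knave, F=knave

2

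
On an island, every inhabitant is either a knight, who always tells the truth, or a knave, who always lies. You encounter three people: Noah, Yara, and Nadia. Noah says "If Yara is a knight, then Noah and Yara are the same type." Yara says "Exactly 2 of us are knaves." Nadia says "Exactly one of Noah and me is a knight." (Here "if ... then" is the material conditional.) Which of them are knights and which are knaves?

Noah is a knave, Yara is a knight, and Nadia is a knave.

As a knave, Noah's statement "if Yara is a knight, then Noah and Yara are the same type" should be False; it is.
Yara is a knight, and the claim "exactly 2 of us are knaves" is indeed True.
Nadia (knave): "exactly one of Noah and me is a knight" — False. ✓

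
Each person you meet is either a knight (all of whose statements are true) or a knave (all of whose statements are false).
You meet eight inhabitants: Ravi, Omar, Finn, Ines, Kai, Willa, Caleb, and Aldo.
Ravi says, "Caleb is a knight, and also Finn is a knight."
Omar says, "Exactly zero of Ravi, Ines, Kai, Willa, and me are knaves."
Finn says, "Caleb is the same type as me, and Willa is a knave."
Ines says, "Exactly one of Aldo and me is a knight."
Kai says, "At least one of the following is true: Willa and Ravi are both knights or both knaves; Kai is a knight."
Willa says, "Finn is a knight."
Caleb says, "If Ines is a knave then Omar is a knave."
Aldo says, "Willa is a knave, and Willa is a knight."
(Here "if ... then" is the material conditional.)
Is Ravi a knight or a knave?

Ravi is a knave.

Consistent assignments: {Ravi=knave, Omar=knave, Finn=knave, Ines=knight, Kai=knight, Willa=knave, Caleb=knight, Aldo=knave}; {Ravi=knave, Omar=knave, Finn=knave, Ines=knave, Kai=knight, Willa=knave, Caleb=knight, Aldo=knave}
In every consistent assignment, Ravi is a knave.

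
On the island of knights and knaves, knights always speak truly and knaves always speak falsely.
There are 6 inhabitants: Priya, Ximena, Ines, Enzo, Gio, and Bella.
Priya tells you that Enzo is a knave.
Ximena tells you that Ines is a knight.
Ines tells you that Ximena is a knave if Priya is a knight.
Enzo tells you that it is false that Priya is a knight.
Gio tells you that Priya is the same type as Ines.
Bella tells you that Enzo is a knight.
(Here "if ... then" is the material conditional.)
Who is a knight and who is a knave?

Knights: Ximena, Ines, Enzo, and Bella. Knaves: Priya and Gio.

Priya (knave): "Enzo is a knave" — false. ✓
Ximena is a knight; "Ines is a knight" is True, as required.
Ines is a knight, so "Ximena is a knave if Priya is a knight" must be True — and it is.
Enzo is a knight, and the claim "it is false that Priya is a knight" is indeed True.
Gio is a knave, and the claim "Priya is the same type as Ines" is indeed false.
Since Bella is a knight, "Enzo is a knight" needs to be True, which holds.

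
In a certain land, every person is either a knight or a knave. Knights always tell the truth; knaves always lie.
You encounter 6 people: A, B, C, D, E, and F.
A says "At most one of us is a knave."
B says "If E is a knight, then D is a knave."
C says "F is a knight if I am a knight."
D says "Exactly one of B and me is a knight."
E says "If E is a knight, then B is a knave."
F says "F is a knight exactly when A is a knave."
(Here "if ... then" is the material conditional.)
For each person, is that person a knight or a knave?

A (knave): "at most one of us is a knave" — false. ✓
Since B is a knave, "if E is a knight, then D is a knave" needs to be false, which holds.
Since C is a knight, "F is a knight if I am a knight" needs to be true, which holds.
D is a knight, and the claim "exactly one of B and me is a knight" is indeed true.
E is a knight, so "if E is a knight, then B is a knave" must be true — and it is.
F is a knight, and the claim "F is a knight exactly when A is a knave" is indeed true.

A is a knave, B is a knave, C is a knight, D is a knight, E is a knight, and F is a knight.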